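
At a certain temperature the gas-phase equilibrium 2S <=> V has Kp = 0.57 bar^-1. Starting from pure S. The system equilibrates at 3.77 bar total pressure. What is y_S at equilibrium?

y_S = 0.488

Let X = conversion of S (basis 1 mol S); extent of reaction ξ = 0.5X.
Species balance: n_S = 1 − X; n_V = 0.5X.
Summing: n_T = 1 − 0.5X.
Mole fractions y_i = n_i/n_T; Kp = p_V / (p_S^2) with p_i = y_i·P.
Substituting and setting equal to 0.57 bar^-1 gives a polynomial in X; the root in (0,1) is X = 0.677.
Then n_S = 0.323, n_T = 0.661, so y_S = 0.488.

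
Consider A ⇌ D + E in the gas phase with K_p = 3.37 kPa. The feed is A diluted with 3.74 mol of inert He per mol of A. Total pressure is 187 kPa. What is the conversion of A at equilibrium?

X = 0.258

Take 1 mol A as basis and let X be its fractional conversion, so ξ = X.
At extent ξ: n_A = 1 − X; n_D = X; n_E = X; n_I = 3.74 (inert).
n_T = Σnᵢ = 4.74 + X.
With p_i = (n_i/n_T)P, K_p = p_D p_E / (p_A).
Setting this equal to 3.37 kPa and taking the physical root (0 < X < 1) gives X = 0.258.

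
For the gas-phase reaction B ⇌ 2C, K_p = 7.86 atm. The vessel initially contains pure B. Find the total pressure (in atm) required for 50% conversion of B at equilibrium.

P = 5.9 atm

Let X = conversion of B (basis 1 mol B); extent of reaction ξ = X.
Species balance: n_B = 1 − X; n_C = 2X.
Summing: n_T = 1 + X.
K_p = p_C^2 / (p_B) with p_i = (n_i/n_T)·P.
At X = 0.5: the mole-fraction product g(X) = Π y_i^ν_i = 1.333. Since K_p = g(X)·P^{1}, P = (K_p/g)^(1/1) = (7.86/1.333)^(1/1) = 5.9 atm.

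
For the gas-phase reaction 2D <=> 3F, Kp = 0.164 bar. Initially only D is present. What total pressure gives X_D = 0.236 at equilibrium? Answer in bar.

Let X = conversion of D (basis 1 mol D); extent of reaction ξ = 0.5X.
Mole table: n_D = 1 − X; n_F = 1.5X.
Total moles n_T = 1 + 0.5X.
Kp = p_F^3 / (p_D^2) with p_i = (n_i/n_T)·P.
At X = 0.236: the mole-fraction product g(X) = Π y_i^ν_i = 0.06798. Since Kp = g(X)·P^{1}, P = (Kp/g)^(1/1) = (0.164/0.06798)^(1/1) = 2.41 bar.

P = 2.41 bar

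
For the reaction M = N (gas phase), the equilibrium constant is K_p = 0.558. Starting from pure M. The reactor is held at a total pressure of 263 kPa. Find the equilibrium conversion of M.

Let X = conversion of M (basis 1 mol M); extent of reaction ξ = X.
Moles: n_M = 1 − X; n_N = X.
n_T stays at 1 (no change in mole number).
Mole fractions y_i = n_i/n_T; K_p = p_N / (p_M) with p_i = y_i·P.
This yields a degree-1 equation in X; solving on (0,1), X = 0.358.

X = 0.358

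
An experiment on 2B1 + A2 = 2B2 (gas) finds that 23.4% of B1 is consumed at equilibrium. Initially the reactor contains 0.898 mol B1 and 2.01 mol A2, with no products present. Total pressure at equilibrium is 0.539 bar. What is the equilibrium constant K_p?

Take 0.898 mol B1 as basis and let X be its fractional conversion, so ξ = 0.449X.
At extent ξ: n_B1 = 0.898 − 0.898X; n_A2 = 2.01 − 0.449X; n_B2 = 0.898X.
Summing: n_T = 2.91 − 0.449X.
At X = 0.234: n_B1 = 0.688, n_A2 = 1.9, n_B2 = 0.21, n_T = 2.8.
p_i = (n_i/n_T)·P. K_p = p_B2^2 / (p_B1^2 p_A2) = 0.255 bar^-1.

K_p = 0.255 bar^-1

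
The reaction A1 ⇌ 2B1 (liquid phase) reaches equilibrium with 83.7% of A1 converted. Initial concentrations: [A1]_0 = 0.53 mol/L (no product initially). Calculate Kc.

Let X = conversion of A1.
Concentrations: [A1] = 0.53 − 0.53X; [B1] = 1.06X.
At X = 0.837: [A1] = 0.0864, [B1] = 0.887.
Kc = [B1]^2 / ([A1]) = 9.11 mol/L.

Kc = 9.11 mol/L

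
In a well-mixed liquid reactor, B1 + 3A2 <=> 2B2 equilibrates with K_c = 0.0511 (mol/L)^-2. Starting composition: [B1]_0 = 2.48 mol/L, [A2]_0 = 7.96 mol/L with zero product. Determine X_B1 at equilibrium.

Let X = conversion of B1; extent ξ = 2.48·X mol/L.
Concentrations: [B1] = 2.48 − 2.48X; [A2] = 7.96 − 7.44X; [B2] = 4.96X.
K_c = [B2]^2 / ([B1] [A2]^3).
Solving K_c = 0.0511 for X ∈ (0,1): X = 0.478.

X = 0.478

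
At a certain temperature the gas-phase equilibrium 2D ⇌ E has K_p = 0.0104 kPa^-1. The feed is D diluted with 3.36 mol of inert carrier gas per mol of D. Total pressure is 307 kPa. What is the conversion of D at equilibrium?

Basis: 1 mol D initially; let X = conversion of D. Extent ξ = 0.5X.
Moles: n_D = 1 − X; n_E = 0.5X; n_I = 3.36 (inert).
Total moles n_T = 4.36 − 0.5X.
y_i = n_i/n_T, p_i = y_i·P. K_p = p_E / (p_D^2).
Setting this equal to 0.0104 kPa^-1 and taking the physical root (0 < X < 1) gives X = 0.457.

X = 0.457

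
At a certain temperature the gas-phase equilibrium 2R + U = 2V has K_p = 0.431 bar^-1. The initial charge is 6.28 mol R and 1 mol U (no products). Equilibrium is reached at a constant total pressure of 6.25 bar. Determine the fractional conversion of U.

Take 1 mol U as basis and let X be its fractional conversion, so ξ = X.
Mole table: n_R = 6.28 − 2X; n_U = 1 − X; n_V = 2X.
Total moles n_T = 7.28 − X.
y_i = n_i/n_T, p_i = y_i·P. K_p = p_V^2 / (p_R^2 p_U).
This yields a degree-3 equation in X; solving on (0,1), X = 0.756.

X = 0.756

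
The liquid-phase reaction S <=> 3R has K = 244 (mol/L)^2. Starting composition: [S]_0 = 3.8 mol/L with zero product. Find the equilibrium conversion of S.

Let X = conversion of S; extent ξ = 3.8·X mol/L.
Concentrations: [S] = 3.8 − 3.8X; [R] = 11.4X.
K = [R]^3 / ([S]).
Solving K = 244 for X ∈ (0,1): X = 0.620.

X = 0.620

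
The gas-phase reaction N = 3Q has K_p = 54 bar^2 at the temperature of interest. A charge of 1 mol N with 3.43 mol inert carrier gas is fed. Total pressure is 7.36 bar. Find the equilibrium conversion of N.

X = 0.713

Basis: 1 mol N initially; let X = conversion of N. Extent ξ = X.
At extent ξ: n_N = 1 − X; n_Q = 3X; n_I = 3.43 (inert).
Total moles n_T = 4.43 + 2X.
With p_i = (n_i/n_T)P, K_p = p_Q^3 / (p_N).
Setting this equal to 54 bar^2 and taking the physical root (0 < X < 1) gives X = 0.713.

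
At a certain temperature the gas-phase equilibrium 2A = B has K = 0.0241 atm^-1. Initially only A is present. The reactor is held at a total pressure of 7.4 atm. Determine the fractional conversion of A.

Let X = conversion of A (basis 1 mol A); extent of reaction ξ = 0.5X.
Species balance: n_A = 1 − X; n_B = 0.5X.
Summing: n_T = 1 − 0.5X.
y_i = n_i/n_T, p_i = y_i·P. K = p_B / (p_A^2).
Equating to 0.0241 atm^-1 and solving on 0 < X < 1: X = 0.236.

X = 0.236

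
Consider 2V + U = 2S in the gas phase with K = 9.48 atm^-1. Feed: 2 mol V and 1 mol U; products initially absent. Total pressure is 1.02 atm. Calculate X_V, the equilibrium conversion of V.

Take 2 mol V as basis and let X be its fractional conversion, so ξ = X.
Mole table: n_V = 2 − 2X; n_U = 1 − X; n_S = 2X.
n_T = Σnᵢ = 3 − X.
With p_i = (n_i/n_T)P, K = p_S^2 / (p_V^2 p_U).
This yields a degree-3 equation in X; solving on (0,1), X = 0.567.

X = 0.567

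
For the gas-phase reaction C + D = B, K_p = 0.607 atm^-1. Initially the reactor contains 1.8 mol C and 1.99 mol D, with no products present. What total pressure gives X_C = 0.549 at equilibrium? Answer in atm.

Take 1.8 mol C as basis and let X be its fractional conversion, so ξ = 1.8X.
Mole table: n_C = 1.8 − 1.8X; n_D = 1.99 − 1.8X; n_B = 1.8X.
Total moles n_T = 3.79 − 1.8X.
K_p = p_B / (p_C p_D) with p_i = (n_i/n_T)·P.
At X = 0.549: the mole-fraction product g(X) = Π y_i^ν_i = 3.404. Since K_p = g(X)·P^{-1}, P = (g/K_p)^(1/1) = (3.404/0.607)^(1/1) = 5.61 atm.

P = 5.61 atm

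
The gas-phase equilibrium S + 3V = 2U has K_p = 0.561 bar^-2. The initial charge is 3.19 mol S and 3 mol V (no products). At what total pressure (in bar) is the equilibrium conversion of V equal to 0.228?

Basis: 3 mol V initially; let X = conversion of V. Extent ξ = X.
At extent ξ: n_S = 3.19 − X; n_V = 3 − 3X; n_U = 2X.
Total moles n_T = 6.19 − 2X.
K_p = p_U^2 / (p_S p_V^3) with p_i = (n_i/n_T)·P.
At X = 0.228: the mole-fraction product g(X) = Π y_i^ν_i = 0.1858. Since K_p = g(X)·P^{-2}, P = (g/K_p)^(1/2) = (0.1858/0.561)^(1/2) = 0.575 bar.

P = 0.575 bar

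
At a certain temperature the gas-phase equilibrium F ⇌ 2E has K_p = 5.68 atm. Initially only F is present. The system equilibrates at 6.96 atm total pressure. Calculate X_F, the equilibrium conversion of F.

Let X = conversion of F (basis 1 mol F); extent of reaction ξ = X.
Species balance: n_F = 1 − X; n_E = 2X.
n_T = Σnᵢ = 1 + X.
y_i = n_i/n_T, p_i = y_i·P. K_p = p_E^2 / (p_F).
Substituting and setting equal to 5.68 atm gives a polynomial in X; the root in (0,1) is X = 0.412.

X = 0.412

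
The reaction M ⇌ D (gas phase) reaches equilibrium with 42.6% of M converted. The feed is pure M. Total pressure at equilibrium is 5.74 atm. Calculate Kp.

Kp = 0.742

Let X = conversion of M (basis 1 mol M); extent of reaction ξ = X.
Species balance: n_M = 1 − X; n_D = X.
Since Δν = 0, n_T = 1 throughout.
At X = 0.426: n_M = 0.574, n_D = 0.426, n_T = 1.
p_i = (n_i/n_T)·P. Kp = p_D / (p_M) = 0.742.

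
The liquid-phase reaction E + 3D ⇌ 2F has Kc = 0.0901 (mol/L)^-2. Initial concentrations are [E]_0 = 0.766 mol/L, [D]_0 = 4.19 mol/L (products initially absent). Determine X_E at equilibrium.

X = 0.561

Let X = conversion of E; extent ξ = 0.766·X mol/L.
Concentrations: [E] = 0.766 − 0.766X; [D] = 4.19 − 2.3X; [F] = 1.53X.
Kc = [F]^2 / ([E] [D]^3).
Setting equal to 0.0901 and solving for X on (0,1) gives X = 0.561.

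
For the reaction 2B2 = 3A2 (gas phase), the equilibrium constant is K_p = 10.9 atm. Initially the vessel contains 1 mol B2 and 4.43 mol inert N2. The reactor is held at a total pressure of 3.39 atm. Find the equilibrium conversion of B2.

Take 1 mol B2 as basis and let X be its fractional conversion, so ξ = 0.5X.
Moles: n_B2 = 1 − X; n_A2 = 1.5X; n_I = 4.43 (inert).
n_T = Σnᵢ = 5.43 + 0.5X.
Mole fractions y_i = n_i/n_T; K_p = p_A2^3 / (p_B2^2) with p_i = y_i·P.
Setting this equal to 10.9 atm and taking the physical root (0 < X < 1) gives X = 0.733.

X = 0.733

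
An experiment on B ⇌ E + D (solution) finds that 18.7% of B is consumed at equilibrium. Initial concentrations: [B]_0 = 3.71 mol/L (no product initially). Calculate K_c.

Let X = conversion of B.
Concentrations: [B] = 3.71 − 3.71X; [E] = 3.71X; [D] = 3.71X.
At X = 0.187: [B] = 3.02, [E] = 0.694, [D] = 0.694.
K_c = [E] [D] / ([B]) = 0.16 mol/L.

K_c = 0.16 mol/L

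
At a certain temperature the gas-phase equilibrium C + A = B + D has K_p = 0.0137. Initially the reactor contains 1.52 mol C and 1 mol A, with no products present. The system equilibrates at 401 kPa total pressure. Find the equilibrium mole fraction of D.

Let X = conversion of A (basis 1 mol A); extent of reaction ξ = X.
Mole table: n_C = 1.52 − X; n_A = 1 − X; n_B = X; n_D = X.
n_T stays at 2.52 (no change in mole number).
With p_i = (n_i/n_T)P, K_p = p_B p_D / (p_C p_A).
Substituting and setting equal to 0.0137 gives a polynomial in X; the root in (0,1) is X = 0.129.
Then n_D = 0.129, n_T = 2.52, so y_D = 0.051.

y_D = 0.051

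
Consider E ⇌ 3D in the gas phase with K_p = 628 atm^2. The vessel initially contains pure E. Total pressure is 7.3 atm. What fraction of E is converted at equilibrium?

X = 0.819

Basis: 1 mol E initially; let X = conversion of E. Extent ξ = X.
Species balance: n_E = 1 − X; n_D = 3X.
Summing: n_T = 1 + 2X.
With p_i = (n_i/n_T)P, K_p = p_D^3 / (p_E).
This yields a degree-3 equation in X; solving on (0,1), X = 0.819.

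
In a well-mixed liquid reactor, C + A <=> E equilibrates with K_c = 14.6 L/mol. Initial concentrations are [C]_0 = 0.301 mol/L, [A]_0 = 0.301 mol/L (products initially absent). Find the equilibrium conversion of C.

X = 0.623

Let X = conversion of C; extent ξ = 0.301·X mol/L.
Concentrations: [C] = 0.301 − 0.301X; [A] = 0.301 − 0.301X; [E] = 0.301X.
K_c = [E] / ([C] [A]).
Setting equal to 14.6 and solving for X on (0,1) gives X = 0.623.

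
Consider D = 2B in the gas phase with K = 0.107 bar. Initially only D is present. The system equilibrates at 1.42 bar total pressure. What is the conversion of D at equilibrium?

X = 0.136

Basis: 1 mol D initially; let X = conversion of D. Extent ξ = X.
Species balance: n_D = 1 − X; n_B = 2X.
Total moles n_T = 1 + X.
y_i = n_i/n_T, p_i = y_i·P. K = p_B^2 / (p_D).
This yields a degree-2 equation in X; solving on (0,1), X = 0.136.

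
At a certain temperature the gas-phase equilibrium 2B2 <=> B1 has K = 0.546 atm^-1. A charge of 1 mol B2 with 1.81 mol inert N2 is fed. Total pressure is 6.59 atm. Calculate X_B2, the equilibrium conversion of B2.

Let X = conversion of B2 (basis 1 mol B2); extent of reaction ξ = 0.5X.
Species balance: n_B2 = 1 − X; n_B1 = 0.5X; n_I = 1.81 (inert).
Total moles n_T = 2.81 − 0.5X.
y_i = n_i/n_T, p_i = y_i·P. K = p_B1 / (p_B2^2).
Substituting and setting equal to 0.546 atm^-1 gives a polynomial in X; the root in (0,1) is X = 0.557.

X = 0.557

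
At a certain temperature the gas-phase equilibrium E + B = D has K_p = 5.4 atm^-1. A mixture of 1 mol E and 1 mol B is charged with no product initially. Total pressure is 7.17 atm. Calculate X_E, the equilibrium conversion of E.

X = 0.841

Take 1 mol E as basis and let X be its fractional conversion, so ξ = X.
Species balance: n_E = 1 − X; n_B = 1 − X; n_D = X.
Summing: n_T = 2 − X.
With p_i = (n_i/n_T)P, K_p = p_D / (p_E p_B).
Equating to 5.4 atm^-1 and solving on 0 < X < 1: X = 0.841.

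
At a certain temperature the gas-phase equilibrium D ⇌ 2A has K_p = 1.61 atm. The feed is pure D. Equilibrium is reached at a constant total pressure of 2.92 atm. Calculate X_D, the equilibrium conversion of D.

Let X = conversion of D (basis 1 mol D); extent of reaction ξ = X.
At extent ξ: n_D = 1 − X; n_A = 2X.
Total moles n_T = 1 + X.
y_i = n_i/n_T, p_i = y_i·P. K_p = p_A^2 / (p_D).
Equating to 1.61 atm and solving on 0 < X < 1: X = 0.348.

X = 0.348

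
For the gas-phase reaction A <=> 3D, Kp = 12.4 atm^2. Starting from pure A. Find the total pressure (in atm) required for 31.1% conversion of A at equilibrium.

Take 1 mol A as basis and let X be its fractional conversion, so ξ = X.
Mole table: n_A = 1 − X; n_D = 3X.
Total moles n_T = 1 + 2X.
Kp = p_D^3 / (p_A) with p_i = (n_i/n_T)·P.
At X = 0.311: the mole-fraction product g(X) = Π y_i^ν_i = 0.448. Since Kp = g(X)·P^{2}, P = (Kp/g)^(1/2) = (12.4/0.448)^(1/2) = 5.26 atm.

P = 5.26 atm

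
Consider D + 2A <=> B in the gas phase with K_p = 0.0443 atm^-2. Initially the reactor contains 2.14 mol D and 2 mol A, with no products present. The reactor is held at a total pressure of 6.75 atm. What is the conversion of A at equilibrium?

X = 0.424

Basis: 2 mol A initially; let X = conversion of A. Extent ξ = X.
Mole table: n_D = 2.14 − X; n_A = 2 − 2X; n_B = X.
Total moles n_T = 4.14 − 2X.
y_i = n_i/n_T, p_i = y_i·P. K_p = p_B / (p_D p_A^2).
Substituting and setting equal to 0.0443 atm^-2 gives a polynomial in X; the root in (0,1) is X = 0.424.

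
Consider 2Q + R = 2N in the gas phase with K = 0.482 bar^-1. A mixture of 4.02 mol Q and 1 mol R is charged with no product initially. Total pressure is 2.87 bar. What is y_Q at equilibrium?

Let X = conversion of R (basis 1 mol R); extent of reaction ξ = X.
Species balance: n_Q = 4.02 − 2X; n_R = 1 − X; n_N = 2X.
n_T = Σnᵢ = 5.02 − X.
Mole fractions y_i = n_i/n_T; K = p_N^2 / (p_Q^2 p_R) with p_i = y_i·P.
This yields a degree-3 equation in X; solving on (0,1), X = 0.547.
Then n_Q = 2.93, n_T = 4.47, so y_Q = 0.654.

y_Q = 0.654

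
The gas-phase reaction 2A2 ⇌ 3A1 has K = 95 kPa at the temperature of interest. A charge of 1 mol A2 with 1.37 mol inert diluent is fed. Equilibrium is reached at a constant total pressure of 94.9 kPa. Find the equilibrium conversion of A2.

Basis: 1 mol A2 initially; let X = conversion of A2. Extent ξ = 0.5X.
Species balance: n_A2 = 1 − X; n_A1 = 1.5X; n_I = 1.37 (inert).
Summing: n_T = 2.37 + 0.5X.
With p_i = (n_i/n_T)P, K = p_A1^3 / (p_A2^2).
Equating to 95 kPa and solving on 0 < X < 1: X = 0.545.

X = 0.545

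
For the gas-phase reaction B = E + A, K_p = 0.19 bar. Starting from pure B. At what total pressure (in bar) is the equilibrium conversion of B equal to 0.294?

Basis: 1 mol B initially; let X = conversion of B. Extent ξ = X.
At extent ξ: n_B = 1 − X; n_E = X; n_A = X.
Summing: n_T = 1 + X.
K_p = p_E p_A / (p_B) with p_i = (n_i/n_T)·P.
At X = 0.294: the mole-fraction product g(X) = Π y_i^ν_i = 0.09461. Since K_p = g(X)·P^{1}, P = (K_p/g)^(1/1) = (0.19/0.09461)^(1/1) = 2.01 bar.

P = 2.01 bar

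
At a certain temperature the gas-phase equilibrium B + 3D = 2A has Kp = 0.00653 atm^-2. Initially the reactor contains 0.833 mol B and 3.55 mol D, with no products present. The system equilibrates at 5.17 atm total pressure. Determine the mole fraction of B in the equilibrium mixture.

Take 0.833 mol B as basis and let X be its fractional conversion, so ξ = 0.833X.
Moles: n_B = 0.833 − 0.833X; n_D = 3.55 − 2.5X; n_A = 1.67X.
n_T = Σnᵢ = 4.38 − 1.67X.
y_i = n_i/n_T, p_i = y_i·P. Kp = p_A^2 / (p_B p_D^3).
Substituting and setting equal to 0.00653 atm^-2 gives a polynomial in X; the root in (0,1) is X = 0.250.
Then n_B = 0.625, n_T = 3.97, so y_B = 0.158.

y_B = 0.158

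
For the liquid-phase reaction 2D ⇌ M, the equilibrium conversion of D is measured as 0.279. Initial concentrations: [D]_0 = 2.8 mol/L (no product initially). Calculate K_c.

K_c = 0.0958 L/mol

Let X = conversion of D.
Concentrations: [D] = 2.8 − 2.8X; [M] = 1.4X.
At X = 0.279: [D] = 2.02, [M] = 0.391.
K_c = [M] / ([D]^2) = 0.0958 L/mol.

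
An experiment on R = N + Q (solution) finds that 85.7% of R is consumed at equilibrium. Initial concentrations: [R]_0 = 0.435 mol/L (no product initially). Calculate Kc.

Let X = conversion of R.
Concentrations: [R] = 0.435 − 0.435X; [N] = 0.435X; [Q] = 0.435X.
At X = 0.857: [R] = 0.0622, [N] = 0.373, [Q] = 0.373.
Kc = [N] [Q] / ([R]) = 2.23 mol/L.

Kc = 2.23 mol/L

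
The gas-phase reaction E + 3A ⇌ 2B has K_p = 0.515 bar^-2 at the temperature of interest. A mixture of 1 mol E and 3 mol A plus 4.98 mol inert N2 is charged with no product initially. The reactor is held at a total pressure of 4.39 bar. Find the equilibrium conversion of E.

Let X = conversion of E (basis 1 mol E); extent of reaction ξ = X.
At extent ξ: n_E = 1 − X; n_A = 3 − 3X; n_B = 2X; n_I = 4.98 (inert).
Total moles n_T = 8.98 − 2X.
Mole fractions y_i = n_i/n_T; K_p = p_B^2 / (p_E p_A^3) with p_i = y_i·P.
Equating to 0.515 bar^-2 and solving on 0 < X < 1: X = 0.381.

X = 0.381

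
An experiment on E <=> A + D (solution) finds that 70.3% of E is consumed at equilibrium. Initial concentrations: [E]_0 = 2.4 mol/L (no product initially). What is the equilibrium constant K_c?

K_c = 3.99 mol/L

Let X = conversion of E.
Concentrations: [E] = 2.4 − 2.4X; [A] = 2.4X; [D] = 2.4X.
At X = 0.703: [E] = 0.713, [A] = 1.69, [D] = 1.69.
K_c = [A] [D] / ([E]) = 3.99 mol/L.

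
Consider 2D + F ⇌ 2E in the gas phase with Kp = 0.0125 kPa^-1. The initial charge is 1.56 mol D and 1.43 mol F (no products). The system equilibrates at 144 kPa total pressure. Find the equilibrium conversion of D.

Basis: 1.56 mol D initially; let X = conversion of D. Extent ξ = 0.78X.
Moles: n_D = 1.56 − 1.56X; n_F = 1.43 − 0.78X; n_E = 1.56X.
n_T = Σnᵢ = 2.99 − 0.78X.
Mole fractions y_i = n_i/n_T; Kp = p_E^2 / (p_D^2 p_F) with p_i = y_i·P.
Setting this equal to 0.0125 kPa^-1 and taking the physical root (0 < X < 1) gives X = 0.461.

X = 0.461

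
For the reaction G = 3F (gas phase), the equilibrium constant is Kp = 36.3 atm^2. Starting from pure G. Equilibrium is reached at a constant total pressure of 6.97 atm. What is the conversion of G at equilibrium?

Let X = conversion of G (basis 1 mol G); extent of reaction ξ = X.
Species balance: n_G = 1 − X; n_F = 3X.
n_T = Σnᵢ = 1 + 2X.
With p_i = (n_i/n_T)P, Kp = p_F^3 / (p_G).
Substituting and setting equal to 36.3 atm^2 gives a polynomial in X; the root in (0,1) is X = 0.376.

X = 0.376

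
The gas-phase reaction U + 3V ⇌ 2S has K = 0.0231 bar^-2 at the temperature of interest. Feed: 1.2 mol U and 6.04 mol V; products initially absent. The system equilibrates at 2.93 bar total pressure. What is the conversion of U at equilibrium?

X = 0.292

Let X = conversion of U (basis 1.2 mol U); extent of reaction ξ = 1.2X.
Mole table: n_U = 1.2 − 1.2X; n_V = 6.04 − 3.6X; n_S = 2.4X.
Total moles n_T = 7.24 − 2.4X.
Mole fractions y_i = n_i/n_T; K = p_S^2 / (p_U p_V^3) with p_i = y_i·P.
Substituting and setting equal to 0.0231 bar^-2 gives a polynomial in X; the root in (0,1) is X = 0.292.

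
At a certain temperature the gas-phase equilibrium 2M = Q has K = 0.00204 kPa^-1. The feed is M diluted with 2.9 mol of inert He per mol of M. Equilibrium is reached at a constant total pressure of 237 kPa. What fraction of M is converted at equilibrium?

X = 0.173

Take 1 mol M as basis and let X be its fractional conversion, so ξ = 0.5X.
Moles: n_M = 1 − X; n_Q = 0.5X; n_I = 2.9 (inert).
Summing: n_T = 3.9 − 0.5X.
With p_i = (n_i/n_T)P, K = p_Q / (p_M^2).
Setting this equal to 0.00204 kPa^-1 and taking the physical root (0 < X < 1) gives X = 0.173.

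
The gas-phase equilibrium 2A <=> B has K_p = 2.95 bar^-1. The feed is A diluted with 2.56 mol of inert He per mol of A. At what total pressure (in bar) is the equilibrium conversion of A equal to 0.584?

P = 1.87 bar

Take 1 mol A as basis and let X be its fractional conversion, so ξ = 0.5X.
Moles: n_A = 1 − X; n_B = 0.5X; n_I = 2.56 (inert).
Summing: n_T = 3.56 − 0.5X.
K_p = p_B / (p_A^2) with p_i = (n_i/n_T)·P.
At X = 0.584: the mole-fraction product g(X) = Π y_i^ν_i = 5.514. Since K_p = g(X)·P^{-1}, P = (g/K_p)^(1/1) = (5.514/2.95)^(1/1) = 1.87 bar.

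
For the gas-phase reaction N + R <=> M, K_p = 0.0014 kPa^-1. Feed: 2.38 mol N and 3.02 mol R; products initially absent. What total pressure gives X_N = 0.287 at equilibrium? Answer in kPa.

Take 2.38 mol N as basis and let X be its fractional conversion, so ξ = 2.38X.
Moles: n_N = 2.38 − 2.38X; n_R = 3.02 − 2.38X; n_M = 2.38X.
n_T = Σnᵢ = 5.4 − 2.38X.
K_p = p_M / (p_N p_R) with p_i = (n_i/n_T)·P.
At X = 0.287: the mole-fraction product g(X) = Π y_i^ν_i = 0.8125. Since K_p = g(X)·P^{-1}, P = (g/K_p)^(1/1) = (0.8125/0.0014)^(1/1) = 580 kPa.

P = 580 kPa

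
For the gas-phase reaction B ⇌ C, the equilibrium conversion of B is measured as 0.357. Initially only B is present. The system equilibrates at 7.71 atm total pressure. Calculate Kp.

Take 1 mol B as basis and let X be its fractional conversion, so ξ = X.
Mole table: n_B = 1 − X; n_C = X.
n_T stays at 1 (no change in mole number).
At X = 0.357: n_B = 0.643, n_C = 0.357, n_T = 1.
p_i = (n_i/n_T)·P. Kp = p_C / (p_B) = 0.555.

Kp = 0.555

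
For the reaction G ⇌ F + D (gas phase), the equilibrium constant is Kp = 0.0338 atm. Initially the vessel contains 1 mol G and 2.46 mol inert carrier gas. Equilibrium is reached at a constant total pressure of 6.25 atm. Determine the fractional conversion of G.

Let X = conversion of G (basis 1 mol G); extent of reaction ξ = X.
Mole table: n_G = 1 − X; n_F = X; n_D = X; n_I = 2.46 (inert).
Total moles n_T = 3.46 + X.
y_i = n_i/n_T, p_i = y_i·P. Kp = p_F p_D / (p_G).
Equating to 0.0338 atm and solving on 0 < X < 1: X = 0.130.

X = 0.130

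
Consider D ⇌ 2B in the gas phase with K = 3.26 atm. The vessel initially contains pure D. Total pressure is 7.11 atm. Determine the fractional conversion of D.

Take 1 mol D as basis and let X be its fractional conversion, so ξ = X.
Moles: n_D = 1 − X; n_B = 2X.
n_T = Σnᵢ = 1 + X.
Mole fractions y_i = n_i/n_T; K = p_B^2 / (p_D) with p_i = y_i·P.
This yields a degree-2 equation in X; solving on (0,1), X = 0.321.

X = 0.321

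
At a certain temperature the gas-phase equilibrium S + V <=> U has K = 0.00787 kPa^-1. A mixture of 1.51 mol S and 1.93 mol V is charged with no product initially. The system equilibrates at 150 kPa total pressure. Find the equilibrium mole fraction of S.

y_S = 0.333

Take 1.51 mol S as basis and let X be its fractional conversion, so ξ = 1.51X.
Mole table: n_S = 1.51 − 1.51X; n_V = 1.93 − 1.51X; n_U = 1.51X.
n_T = Σnᵢ = 3.44 − 1.51X.
y_i = n_i/n_T, p_i = y_i·P. K = p_U / (p_S p_V).
Equating to 0.00787 kPa^-1 and solving on 0 < X < 1: X = 0.361.
Then n_S = 0.965, n_T = 2.9, so y_S = 0.333.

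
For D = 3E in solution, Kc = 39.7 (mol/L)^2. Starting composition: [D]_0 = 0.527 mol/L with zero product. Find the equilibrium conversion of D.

X = 0.874

Let X = conversion of D; extent ξ = 0.527·X mol/L.
Concentrations: [D] = 0.527 − 0.527X; [E] = 1.58X.
Kc = [E]^3 / ([D]).
Equating to 39.7 (mol/L)^2: the physical root is X = 0.874.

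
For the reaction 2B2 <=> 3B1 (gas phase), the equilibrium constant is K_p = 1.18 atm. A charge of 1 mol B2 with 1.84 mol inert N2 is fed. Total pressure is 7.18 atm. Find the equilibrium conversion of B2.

X = 0.383

Take 1 mol B2 as basis and let X be its fractional conversion, so ξ = 0.5X.
Mole table: n_B2 = 1 − X; n_B1 = 1.5X; n_I = 1.84 (inert).
n_T = Σnᵢ = 2.84 + 0.5X.
With p_i = (n_i/n_T)P, K_p = p_B1^3 / (p_B2^2).
Substituting and setting equal to 1.18 atm gives a polynomial in X; the root in (0,1) is X = 0.383.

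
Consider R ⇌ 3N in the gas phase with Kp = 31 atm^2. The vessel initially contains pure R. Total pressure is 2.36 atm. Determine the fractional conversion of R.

X = 0.706

Basis: 1 mol R initially; let X = conversion of R. Extent ξ = X.
Moles: n_R = 1 − X; n_N = 3X.
n_T = Σnᵢ = 1 + 2X.
y_i = n_i/n_T, p_i = y_i·P. Kp = p_N^3 / (p_R).
Setting this equal to 31 atm^2 and taking the physical root (0 < X < 1) gives X = 0.706.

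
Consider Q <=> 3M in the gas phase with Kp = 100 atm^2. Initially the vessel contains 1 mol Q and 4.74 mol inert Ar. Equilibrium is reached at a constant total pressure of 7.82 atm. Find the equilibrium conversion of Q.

Take 1 mol Q as basis and let X be its fractional conversion, so ξ = X.
At extent ξ: n_Q = 1 − X; n_M = 3X; n_I = 4.74 (inert).
Summing: n_T = 5.74 + 2X.
With p_i = (n_i/n_T)P, Kp = p_M^3 / (p_Q).
This yields a degree-3 equation in X; solving on (0,1), X = 0.828.

X = 0.828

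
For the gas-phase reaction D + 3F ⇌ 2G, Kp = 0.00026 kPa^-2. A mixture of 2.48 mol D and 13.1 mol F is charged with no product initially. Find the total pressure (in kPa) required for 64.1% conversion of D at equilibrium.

Take 2.48 mol D as basis and let X be its fractional conversion, so ξ = 2.48X.
Moles: n_D = 2.48 − 2.48X; n_F = 13.1 − 7.44X; n_G = 4.96X.
n_T = Σnᵢ = 15.6 − 4.96X.
Kp = p_G^2 / (p_D p_F^3) with p_i = (n_i/n_T)·P.
At X = 0.641: the mole-fraction product g(X) = Π y_i^ν_i = 3.02. Since Kp = g(X)·P^{-2}, P = (g/Kp)^(1/2) = (3.02/0.00026)^(1/2) = 108 kPa.

P = 108 kPa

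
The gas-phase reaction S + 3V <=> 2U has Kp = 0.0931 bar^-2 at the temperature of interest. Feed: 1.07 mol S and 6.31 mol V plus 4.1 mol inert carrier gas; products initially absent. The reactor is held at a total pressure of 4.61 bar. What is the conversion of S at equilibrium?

X = 0.485

Take 1.07 mol S as basis and let X be its fractional conversion, so ξ = 1.07X.
At extent ξ: n_S = 1.07 − 1.07X; n_V = 6.31 − 3.21X; n_U = 2.14X; n_I = 4.1 (inert).
Summing: n_T = 11.5 − 2.14X.
y_i = n_i/n_T, p_i = y_i·P. Kp = p_U^2 / (p_S p_V^3).
Substituting and setting equal to 0.0931 bar^-2 gives a polynomial in X; the root in (0,1) is X = 0.485.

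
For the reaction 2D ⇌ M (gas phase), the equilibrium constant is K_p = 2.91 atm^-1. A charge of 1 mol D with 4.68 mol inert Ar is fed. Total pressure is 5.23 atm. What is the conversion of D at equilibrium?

Take 1 mol D as basis and let X be its fractional conversion, so ξ = 0.5X.
Species balance: n_D = 1 − X; n_M = 0.5X; n_I = 4.68 (inert).
n_T = Σnᵢ = 5.68 − 0.5X.
y_i = n_i/n_T, p_i = y_i·P. K_p = p_M / (p_D^2).
Equating to 2.91 atm^-1 and solving on 0 < X < 1: X = 0.660.

X = 0.660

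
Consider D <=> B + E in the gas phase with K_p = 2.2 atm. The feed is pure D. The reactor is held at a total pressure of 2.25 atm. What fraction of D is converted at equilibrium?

X = 0.703

Take 1 mol D as basis and let X be its fractional conversion, so ξ = X.
At extent ξ: n_D = 1 − X; n_B = X; n_E = X.
Summing: n_T = 1 + X.
y_i = n_i/n_T, p_i = y_i·P. K_p = p_B p_E / (p_D).
Equating to 2.2 atm and solving on 0 < X < 1: X = 0.703.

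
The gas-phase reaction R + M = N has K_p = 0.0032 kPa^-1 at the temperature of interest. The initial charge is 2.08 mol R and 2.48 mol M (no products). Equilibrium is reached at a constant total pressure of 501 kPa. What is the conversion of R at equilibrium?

X = 0.413

Let X = conversion of R (basis 2.08 mol R); extent of reaction ξ = 2.08X.
Species balance: n_R = 2.08 − 2.08X; n_M = 2.48 − 2.08X; n_N = 2.08X.
Summing: n_T = 4.56 − 2.08X.
Mole fractions y_i = n_i/n_T; K_p = p_N / (p_R p_M) with p_i = y_i·P.
Substituting and setting equal to 0.0032 kPa^-1 gives a polynomial in X; the root in (0,1) is X = 0.413.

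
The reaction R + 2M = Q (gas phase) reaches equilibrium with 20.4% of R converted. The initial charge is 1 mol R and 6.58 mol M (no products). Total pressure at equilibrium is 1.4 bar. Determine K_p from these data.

Take 1 mol R as basis and let X be its fractional conversion, so ξ = X.
Species balance: n_R = 1 − X; n_M = 6.58 − 2X; n_Q = X.
Total moles n_T = 7.58 − 2X.
At X = 0.204: n_R = 0.796, n_M = 6.17, n_Q = 0.204, n_T = 7.17.
p_i = (n_i/n_T)·P. K_p = p_Q / (p_R p_M^2) = 0.177 bar^-2.

K_p = 0.177 bar^-2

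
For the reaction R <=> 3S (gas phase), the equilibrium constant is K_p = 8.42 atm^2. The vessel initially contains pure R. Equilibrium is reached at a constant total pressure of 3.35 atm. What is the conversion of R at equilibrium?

X = 0.376

Take 1 mol R as basis and let X be its fractional conversion, so ξ = X.
Moles: n_R = 1 − X; n_S = 3X.
Total moles n_T = 1 + 2X.
Mole fractions y_i = n_i/n_T; K_p = p_S^3 / (p_R) with p_i = y_i·P.
Equating to 8.42 atm^2 and solving on 0 < X < 1: X = 0.376.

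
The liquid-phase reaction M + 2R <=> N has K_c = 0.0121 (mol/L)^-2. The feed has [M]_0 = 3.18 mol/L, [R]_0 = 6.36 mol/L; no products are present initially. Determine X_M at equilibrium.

X = 0.227

Let X = conversion of M; extent ξ = 3.18·X mol/L.
Concentrations: [M] = 3.18 − 3.18X; [R] = 6.36 − 6.36X; [N] = 3.18X.
K_c = [N] / ([M] [R]^2).
Solving K_c = 0.0121 for X ∈ (0,1): X = 0.227.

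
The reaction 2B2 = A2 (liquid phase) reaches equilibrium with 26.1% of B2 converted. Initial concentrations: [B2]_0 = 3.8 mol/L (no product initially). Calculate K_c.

Let X = conversion of B2.
Concentrations: [B2] = 3.8 − 3.8X; [A2] = 1.9X.
At X = 0.261: [B2] = 2.81, [A2] = 0.496.
K_c = [A2] / ([B2]^2) = 0.0629 L/mol.

K_c = 0.0629 L/mol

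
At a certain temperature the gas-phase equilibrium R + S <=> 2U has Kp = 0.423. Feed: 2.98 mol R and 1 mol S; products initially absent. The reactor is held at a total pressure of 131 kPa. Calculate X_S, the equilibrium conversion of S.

Let X = conversion of S (basis 1 mol S); extent of reaction ξ = X.
At extent ξ: n_R = 2.98 − X; n_S = 1 − X; n_U = 2X.
Since Δν = 0, n_T = 3.98 throughout.
With p_i = (n_i/n_T)P, Kp = p_U^2 / (p_R p_S).
Setting this equal to 0.423 and taking the physical root (0 < X < 1) gives X = 0.403.

X = 0.403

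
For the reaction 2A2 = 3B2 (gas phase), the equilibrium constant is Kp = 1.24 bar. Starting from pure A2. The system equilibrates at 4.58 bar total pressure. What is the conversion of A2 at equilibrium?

Basis: 1 mol A2 initially; let X = conversion of A2. Extent ξ = 0.5X.
At extent ξ: n_A2 = 1 − X; n_B2 = 1.5X.
n_T = Σnᵢ = 1 + 0.5X.
With p_i = (n_i/n_T)P, Kp = p_B2^3 / (p_A2^2).
Equating to 1.24 bar and solving on 0 < X < 1: X = 0.343.

X = 0.343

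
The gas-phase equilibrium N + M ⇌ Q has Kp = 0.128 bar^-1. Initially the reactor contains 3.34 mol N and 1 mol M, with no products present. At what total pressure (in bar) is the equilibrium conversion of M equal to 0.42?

P = 7.59 bar

Let X = conversion of M (basis 1 mol M); extent of reaction ξ = X.
At extent ξ: n_N = 3.34 − X; n_M = 1 − X; n_Q = X.
Summing: n_T = 4.34 − X.
Kp = p_Q / (p_N p_M) with p_i = (n_i/n_T)·P.
At X = 0.42: the mole-fraction product g(X) = Π y_i^ν_i = 0.9721. Since Kp = g(X)·P^{-1}, P = (g/Kp)^(1/1) = (0.9721/0.128)^(1/1) = 7.59 bar.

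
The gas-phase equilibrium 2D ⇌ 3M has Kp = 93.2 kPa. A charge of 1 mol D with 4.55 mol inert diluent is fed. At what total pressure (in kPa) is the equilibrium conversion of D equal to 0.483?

P = 379 kPa

Let X = conversion of D (basis 1 mol D); extent of reaction ξ = 0.5X.
Mole table: n_D = 1 − X; n_M = 1.5X; n_I = 4.55 (inert).
Total moles n_T = 5.55 + 0.5X.
Kp = p_M^3 / (p_D^2) with p_i = (n_i/n_T)·P.
At X = 0.483: the mole-fraction product g(X) = Π y_i^ν_i = 0.2457. Since Kp = g(X)·P^{1}, P = (Kp/g)^(1/1) = (93.2/0.2457)^(1/1) = 379 kPa.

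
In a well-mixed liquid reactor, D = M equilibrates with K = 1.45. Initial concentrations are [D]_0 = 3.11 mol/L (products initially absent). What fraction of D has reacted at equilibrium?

Let X = conversion of D; extent ξ = 3.11·X mol/L.
Concentrations: [D] = 3.11 − 3.11X; [M] = 3.11X.
K = [M] / ([D]).
Equating to 1.45: the physical root is X = 0.592.

X = 0.592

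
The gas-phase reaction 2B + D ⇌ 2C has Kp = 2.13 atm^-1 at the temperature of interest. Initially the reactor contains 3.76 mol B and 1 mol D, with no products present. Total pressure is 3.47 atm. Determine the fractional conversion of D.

X = 0.755

Basis: 1 mol D initially; let X = conversion of D. Extent ξ = X.
At extent ξ: n_B = 3.76 − 2X; n_D = 1 − X; n_C = 2X.
n_T = Σnᵢ = 4.76 − X.
y_i = n_i/n_T, p_i = y_i·P. Kp = p_C^2 / (p_B^2 p_D).
Substituting and setting equal to 2.13 atm^-1 gives a polynomial in X; the root in (0,1) is X = 0.755.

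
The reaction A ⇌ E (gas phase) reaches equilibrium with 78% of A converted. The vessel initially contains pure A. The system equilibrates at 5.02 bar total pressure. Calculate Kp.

Kp = 3.55

Take 1 mol A as basis and let X be its fractional conversion, so ξ = X.
Moles: n_A = 1 − X; n_E = X.
Total moles n_T = 1 (Δν = 0, constant).
At X = 0.78: n_A = 0.22, n_E = 0.78, n_T = 1.
p_i = (n_i/n_T)·P. Kp = p_E / (p_A) = 3.55.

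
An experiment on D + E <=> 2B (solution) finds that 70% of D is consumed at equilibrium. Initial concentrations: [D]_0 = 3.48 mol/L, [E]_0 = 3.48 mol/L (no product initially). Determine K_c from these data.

K_c = 21.8

Let X = conversion of D.
Concentrations: [D] = 3.48 − 3.48X; [E] = 3.48 − 3.48X; [B] = 6.96X.
At X = 0.7: [D] = 1.04, [E] = 1.04, [B] = 4.87.
K_c = [B]^2 / ([D] [E]) = 21.8.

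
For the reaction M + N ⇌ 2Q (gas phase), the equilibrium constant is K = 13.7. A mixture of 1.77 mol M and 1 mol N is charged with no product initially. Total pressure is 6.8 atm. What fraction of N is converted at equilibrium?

X = 0.804

Take 1 mol N as basis and let X be its fractional conversion, so ξ = X.
At extent ξ: n_M = 1.77 − X; n_N = 1 − X; n_Q = 2X.
Since Δν = 0, n_T = 2.77 throughout.
Mole fractions y_i = n_i/n_T; K = p_Q^2 / (p_M p_N) with p_i = y_i·P.
This yields a degree-2 equation in X; solving on (0,1), X = 0.804.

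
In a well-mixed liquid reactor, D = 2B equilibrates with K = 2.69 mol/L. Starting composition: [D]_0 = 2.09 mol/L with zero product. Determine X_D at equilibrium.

X = 0.429

Let X = conversion of D; extent ξ = 2.09·X mol/L.
Concentrations: [D] = 2.09 − 2.09X; [B] = 4.18X.
K = [B]^2 / ([D]).
This equals 2.69 at X = 0.429 (the root in 0 < X < 1).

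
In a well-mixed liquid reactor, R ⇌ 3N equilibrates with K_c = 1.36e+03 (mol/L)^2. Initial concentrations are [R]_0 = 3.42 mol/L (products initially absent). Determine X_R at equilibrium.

X = 0.855

Let X = conversion of R; extent ξ = 3.42·X mol/L.
Concentrations: [R] = 3.42 − 3.42X; [N] = 10.3X.
K_c = [N]^3 / ([R]).
Solving K_c = 1.36e+03 for X ∈ (0,1): X = 0.855.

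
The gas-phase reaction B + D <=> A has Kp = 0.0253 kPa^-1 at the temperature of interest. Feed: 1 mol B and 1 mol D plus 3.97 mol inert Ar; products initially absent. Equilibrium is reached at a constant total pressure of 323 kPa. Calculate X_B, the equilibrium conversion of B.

X = 0.449

Take 1 mol B as basis and let X be its fractional conversion, so ξ = X.
At extent ξ: n_B = 1 − X; n_D = 1 − X; n_A = X; n_I = 3.97 (inert).
n_T = Σnᵢ = 5.97 − X.
y_i = n_i/n_T, p_i = y_i·P. Kp = p_A / (p_B p_D).
This yields a degree-2 equation in X; solving on (0,1), X = 0.449.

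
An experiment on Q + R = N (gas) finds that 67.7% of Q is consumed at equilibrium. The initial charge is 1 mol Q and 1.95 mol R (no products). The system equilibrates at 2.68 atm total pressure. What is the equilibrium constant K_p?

K_p = 1.4 atm^-1

Basis: 1 mol Q initially; let X = conversion of Q. Extent ξ = X.
At extent ξ: n_Q = 1 − X; n_R = 1.95 − X; n_N = X.
Total moles n_T = 2.95 − X.
At X = 0.677: n_Q = 0.323, n_R = 1.27, n_N = 0.677, n_T = 2.27.
p_i = (n_i/n_T)·P. K_p = p_N / (p_Q p_R) = 1.4 atm^-1.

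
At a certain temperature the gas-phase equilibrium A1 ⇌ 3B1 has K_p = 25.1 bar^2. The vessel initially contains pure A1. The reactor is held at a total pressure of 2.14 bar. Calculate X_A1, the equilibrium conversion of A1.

X = 0.704

Let X = conversion of A1 (basis 1 mol A1); extent of reaction ξ = X.
At extent ξ: n_A1 = 1 − X; n_B1 = 3X.
Total moles n_T = 1 + 2X.
Mole fractions y_i = n_i/n_T; K_p = p_B1^3 / (p_A1) with p_i = y_i·P.
This yields a degree-3 equation in X; solving on (0,1), X = 0.704.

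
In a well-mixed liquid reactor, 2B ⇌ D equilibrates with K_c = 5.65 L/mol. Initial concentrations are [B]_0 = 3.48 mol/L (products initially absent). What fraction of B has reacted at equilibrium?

X = 0.853

Let X = conversion of B; extent ξ = 3.48X/2 mol/L.
Concentrations: [B] = 3.48 − 3.48X; [D] = 1.74X.
K_c = [D] / ([B]^2).
Setting equal to 5.65 and solving for X on (0,1) gives X = 0.853.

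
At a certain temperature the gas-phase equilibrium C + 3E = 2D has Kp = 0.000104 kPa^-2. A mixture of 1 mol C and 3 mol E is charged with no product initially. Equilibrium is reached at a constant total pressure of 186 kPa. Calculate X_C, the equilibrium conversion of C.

X = 0.463

Let X = conversion of C (basis 1 mol C); extent of reaction ξ = X.
At extent ξ: n_C = 1 − X; n_E = 3 − 3X; n_D = 2X.
n_T = Σnᵢ = 4 − 2X.
y_i = n_i/n_T, p_i = y_i·P. Kp = p_D^2 / (p_C p_E^3).
Equating to 0.000104 kPa^-2 and solving on 0 < X < 1: X = 0.463.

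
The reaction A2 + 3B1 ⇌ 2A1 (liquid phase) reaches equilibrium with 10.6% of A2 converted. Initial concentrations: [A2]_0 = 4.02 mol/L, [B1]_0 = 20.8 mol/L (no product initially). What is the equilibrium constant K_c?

Let X = conversion of A2.
Concentrations: [A2] = 4.02 − 4.02X; [B1] = 20.8 − 12.1X; [A1] = 8.04X.
At X = 0.106: [A2] = 3.59, [B1] = 19.5, [A1] = 0.852.
K_c = [A1]^2 / ([A2] [B1]^3) = 2.72e-05 (mol/L)^-2.

K_c = 2.72e-05 (mol/L)^-2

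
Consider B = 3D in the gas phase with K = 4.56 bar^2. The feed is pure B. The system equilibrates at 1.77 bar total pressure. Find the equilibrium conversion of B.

X = 0.476

Basis: 1 mol B initially; let X = conversion of B. Extent ξ = X.
Species balance: n_B = 1 − X; n_D = 3X.
Summing: n_T = 1 + 2X.
With p_i = (n_i/n_T)P, K = p_D^3 / (p_B).
Setting this equal to 4.56 bar^2 and taking the physical root (0 < X < 1) gives X = 0.476.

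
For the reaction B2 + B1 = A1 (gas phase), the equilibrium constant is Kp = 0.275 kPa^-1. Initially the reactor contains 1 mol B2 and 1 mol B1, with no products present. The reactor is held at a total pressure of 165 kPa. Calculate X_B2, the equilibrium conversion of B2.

X = 0.853

Basis: 1 mol B2 initially; let X = conversion of B2. Extent ξ = X.
Species balance: n_B2 = 1 − X; n_B1 = 1 − X; n_A1 = X.
Summing: n_T = 2 − X.
Mole fractions y_i = n_i/n_T; Kp = p_A1 / (p_B2 p_B1) with p_i = y_i·P.
Substituting and setting equal to 0.275 kPa^-1 gives a polynomial in X; the root in (0,1) is X = 0.853.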